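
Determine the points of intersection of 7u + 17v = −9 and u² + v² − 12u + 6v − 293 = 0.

Express v = (−9 − 7u)/17 and substitute into the circle:
338u² − 4056u − 85514 = 0  ⟹  u² − 12u − 253 = 0
u = 23 or u = −11, giving (23, −10) and (−11, 4).

(−11, 4) and (23, −10)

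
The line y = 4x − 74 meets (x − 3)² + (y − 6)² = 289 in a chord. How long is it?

The distance from (3, 6) to the line is 68/√17, and r² = 289.
Half the chord is √(r² − d²) = √(17), so the full chord is 2√17.

2√17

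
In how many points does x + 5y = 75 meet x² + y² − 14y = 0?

Substituting the line into the circle gives 26x² − 80x + 375 = 0.
Δ = 6400 − 39000 = −32600.
No real roots: the line does not meet the circle.

0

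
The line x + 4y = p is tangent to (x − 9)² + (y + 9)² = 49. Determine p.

The line touches the circle iff its distance from (9, −9) is 7:
|1·9 + 4·(−9) − p| / √17 = 7
|p − (−27)| = 7√17.

p = −27 ± 7√17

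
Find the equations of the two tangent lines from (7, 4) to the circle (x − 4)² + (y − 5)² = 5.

x − 2y = −1 and 2x + y = 18

A line y − (4) = m(x − (7)) is tangent when its distance from (4, 5) is √5:
(−3m − (1))² = 5(m² + 1)
2m² + 3m − 2 = 0, so m = 1/2 or m = −2.
Through (7, 4) these give x − 2y = −1 and 2x + y = 18.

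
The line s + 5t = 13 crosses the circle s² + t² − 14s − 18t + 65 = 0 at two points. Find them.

(3, 2) and (8, 1)

Express t = (13 − s)/5 and substitute into the circle:
26s² − 286s + 624 = 0  ⟹  s² − 11s + 24 = 0
s = 8 or s = 3, giving (8, 1) and (3, 2).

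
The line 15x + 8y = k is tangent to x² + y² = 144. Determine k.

k = −204 or k = 204

The line touches the circle iff its distance from (0, 0) is 12:
|15·0 + 8·0 − k| / √289 = 12
|k| = 12·17, so k = 204 or k = −204.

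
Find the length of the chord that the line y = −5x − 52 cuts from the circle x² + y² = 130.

2√26

From the line, y = −5x − 52. Substituting:
26x² + 520x + 2574 = 0  ⟹  x² + 20x + 99 = 0
x = −9 or x = −11, giving (−9, −7) and (−11, 3).
|(−9, −7) − (−11, 3)| = √((2)² + (−10)²) = 2√26.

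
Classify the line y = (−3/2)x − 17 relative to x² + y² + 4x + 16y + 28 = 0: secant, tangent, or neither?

Substituting the line into the circle gives 13x² + 124x + 180 = 0.
Δ = 15376 − 9360 = 6016.
Two real roots: the line is a secant.

secant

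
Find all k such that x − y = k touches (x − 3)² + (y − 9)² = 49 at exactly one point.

For a tangent, require d(centre, line) = r = 7.
|1·3 − 1·9 − k| / √2 = 7
|k − (−6)| = 7√2.

k = −6 ± 7√2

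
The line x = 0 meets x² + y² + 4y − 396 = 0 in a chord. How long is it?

40

The line gives x = 0. Substituting into the circle:
y² + 4y − 396 = 0
y = 18 or y = −22, giving (0, 18) and (0, −22).
|(0, 18) − (0, −22)| = √((0)² + (40)²) = 40.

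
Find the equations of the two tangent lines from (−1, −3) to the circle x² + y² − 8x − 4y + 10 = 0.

x − 3y = 8 and 3x − y = 0

A line y − (−3) = m(x − (−1)) is tangent when its distance from (4, 2) is √10:
[m·(5) − (5)]² = 10(m² + 1)
3m² − 10m + 3 = 0, so m = 1/3 or m = 3.
With m = 1/3: x − 3y = 8. With m = 3: 3x − y = 0.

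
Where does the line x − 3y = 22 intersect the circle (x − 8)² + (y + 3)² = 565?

(−14, −12) and (31, 3)

From the line, y = (−22 + x)/3. Substituting:
10x² − 170x − 4340 = 0  ⟹  x² − 17x − 434 = 0
x = 31 or x = −14, giving (31, 3) and (−14, −12).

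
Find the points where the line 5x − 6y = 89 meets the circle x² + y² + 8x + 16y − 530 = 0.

From the line, y = (−89 + 5x)/6. Substituting:
61x² − 122x − 19703 = 0  ⟹  x² − 2x − 323 = 0
x = 19 or x = −17, giving (19, 1) and (−17, −29).

(−17, −29) and (19, 1)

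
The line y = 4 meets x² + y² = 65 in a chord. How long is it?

14

Express y = 4 and substitute into the circle:
x² − 49 = 0
x = 7 or x = −7, giving (7, 4) and (−7, 4).
|(7, 4) − (−7, 4)| = √((14)² + (0)²) = 14.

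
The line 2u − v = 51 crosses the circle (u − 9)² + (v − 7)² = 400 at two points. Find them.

(21, −9) and (29, 7)

Express v = 2u − 51 and substitute into the circle:
5u² − 250u + 3045 = 0  ⟹  u² − 50u + 609 = 0
u = 29 or u = 21, giving (29, 7) and (21, −9).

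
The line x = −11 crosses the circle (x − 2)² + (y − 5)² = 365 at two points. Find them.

The line gives x = −11. Substituting into the circle:
y² − 10y − 171 = 0
y = 19 or y = −9, giving (−11, 19) and (−11, −9).

(−11, −9) and (−11, 19)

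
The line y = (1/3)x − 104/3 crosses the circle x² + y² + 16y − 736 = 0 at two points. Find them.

From the line, y = (−104 + x)/3. Substituting:
10x² − 160x − 800 = 0  ⟹  x² − 16x − 80 = 0
x = 20 or x = −4, giving (20, −28) and (−4, −36).

(−4, −36) and (20, −28)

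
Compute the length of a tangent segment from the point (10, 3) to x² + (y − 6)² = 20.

With centre O = (0, 6), |OP|² = 109 and r² = 20.
By the tangent–radius right angle, tangent length = √(|PO|² − r²) = √89.

√89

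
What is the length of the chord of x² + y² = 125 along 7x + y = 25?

15√2

Express y = −7x + 25 and substitute into the circle:
50x² − 350x + 500 = 0  ⟹  x² − 7x + 10 = 0
x = 5 or x = 2, giving (5, −10) and (2, 11).
|(5, −10) − (2, 11)| = √((3)² + (−21)²) = 15√2.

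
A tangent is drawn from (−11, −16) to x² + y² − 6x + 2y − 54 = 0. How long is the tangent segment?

Centre (3, −1), r² = 64. |PO|² = (−14)² + (−15)² = 421.
Power of the point: PT² = |PO|² − r² = 357, so PT = √357.

√357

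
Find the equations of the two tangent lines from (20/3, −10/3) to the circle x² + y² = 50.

x − y = 10 and 7x − y = 50

Write the tangent as mx − y + (−10/3 − m·(20/3)) = 0 and set its distance from the centre to 5√2:
[m·(−20/3) − (10/3)]² = 50(m² + 1)
m² − 8m + 7 = 0, so m = 1 or m = 7.
Through (20/3, −10/3) these give x − y = 10 and 7x − y = 50.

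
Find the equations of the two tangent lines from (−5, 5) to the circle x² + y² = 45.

Write the tangent as mx − y + (5 − m·(−5)) = 0 and set its distance from the centre to 3√5:
[m·(5) − (−5)]² = 45(m² + 1)
2m² − 5m + 2 = 0, so m = 2 or m = 1/2.
Through (−5, 5) these give 2x − y = −15 and x − 2y = −15.

2x − y = −15 and x − 2y = −15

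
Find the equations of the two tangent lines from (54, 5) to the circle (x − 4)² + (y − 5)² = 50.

Let a tangent through (54, 5) have slope m. Its distance from (4, 5) must equal 5√2:
[m·(−50) − (0)]² = 50(m² + 1)
49m² − 1 = 0, so m = −1/7 or m = 1/7.
With m = −1/7: x + 7y = 89. With m = 1/7: x − 7y = 19.

x + 7y = 89 and x − 7y = 19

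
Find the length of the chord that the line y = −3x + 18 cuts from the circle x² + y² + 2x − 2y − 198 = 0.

The distance from (−1, 1) to the line is 20/√10, and r² = 200.
Half the chord is √(r² − d²) = √(160), so the full chord is 8√10.

8√10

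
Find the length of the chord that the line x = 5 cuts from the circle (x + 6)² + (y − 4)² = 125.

4

The line gives x = 5. Substituting into the circle:
y² − 8y + 12 = 0
y = 6 or y = 2, giving (5, 6) and (5, 2).
Chord length = distance between (5, 6) and (5, 2) = √16 = 4.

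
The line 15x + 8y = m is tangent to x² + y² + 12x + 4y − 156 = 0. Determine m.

Tangency holds when the distance from the centre (−6, −2) to the line equals the radius 14:
|15·(−6) + 8·(−2) − m| / √289 = 14
|m − (−106)| = 14·17, so m = 132 or m = −344.

m = −344 or m = 132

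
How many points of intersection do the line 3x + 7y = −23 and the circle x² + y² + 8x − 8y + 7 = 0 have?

0

d² = (3·(−4) + 7·4 − (−23))²/58 = 1521/58; r² = 25.
Since d² > r², the line lies outside the circle.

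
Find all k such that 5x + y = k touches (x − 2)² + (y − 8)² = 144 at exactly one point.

k = 18 ± 12√26

Tangency holds when the distance from the centre (2, 8) to the line equals the radius 12:
|5·2 + 1·8 − k| / √26 = 12
|k − (18)| = 12√26.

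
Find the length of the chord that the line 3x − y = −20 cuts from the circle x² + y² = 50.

Substitute y = 3x + 20:
10x² + 120x + 350 = 0  ⟹  x² + 12x + 35 = 0
x = −5 or x = −7, giving (−5, 5) and (−7, −1).
|(−5, 5) − (−7, −1)| = √((2)² + (6)²) = 2√10.

2√10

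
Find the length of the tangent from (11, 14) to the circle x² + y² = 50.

With centre O = (0, 0), |OP|² = 317 and r² = 50.
By the tangent–radius right angle, tangent length = √(|PO|² − r²) = √267.

√267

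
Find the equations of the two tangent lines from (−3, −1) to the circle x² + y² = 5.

Write the tangent as mx − y + (−1 − m·(−3)) = 0 and set its distance from the centre to √5:
(3m − (1))² = 5(m² + 1)
2m² − 3m − 2 = 0, so m = −1/2 or m = 2.
Through (−3, −1) these give x + 2y = −5 and 2x − y = −5.

x + 2y = −5 and 2x − y = −5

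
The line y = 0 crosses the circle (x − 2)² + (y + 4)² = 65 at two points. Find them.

Express y = 0 and substitute into the circle:
x² − 4x − 45 = 0
x = 9 or x = −5, giving (9, 0) and (−5, 0).

(−5, 0) and (9, 0)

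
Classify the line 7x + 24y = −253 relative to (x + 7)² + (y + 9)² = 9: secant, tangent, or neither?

Substituting the line into the circle gives 625x² + 8582x + 24409 = 0.
Δ = 73650724 − 61022500 = 12628224.
Two real roots: the line is a secant.

secant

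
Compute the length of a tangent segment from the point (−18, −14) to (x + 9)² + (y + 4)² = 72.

√109

With centre O = (−9, −4), |OP|² = 181 and r² = 72.
The tangent meets the radius at right angles, so tangent² = |PO|² − r² = 181 − 72 = 109.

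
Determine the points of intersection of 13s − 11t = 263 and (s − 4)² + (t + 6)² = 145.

Substitute t = (−263 + 13s)/11:
290s² − 6090s + 23200 = 0  ⟹  s² − 21s + 80 = 0
s = 16 or s = 5, giving (16, −5) and (5, −18).

(5, −18) and (16, −5)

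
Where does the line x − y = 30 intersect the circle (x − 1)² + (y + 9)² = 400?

(1, −29) and (21, −9)

From the line, y = x − 30. Substituting:
2x² − 44x + 42 = 0  ⟹  x² − 22x + 21 = 0
x = 21 or x = 1, giving (21, −9) and (1, −29).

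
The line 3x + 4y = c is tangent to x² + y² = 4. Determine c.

Tangency holds when the distance from the centre (0, 0) to the line equals the radius 2:
|3·0 + 4·0 − c| / √25 = 2
|c| = 2·5, so c = 10 or c = −10.

c = −10 or c = 10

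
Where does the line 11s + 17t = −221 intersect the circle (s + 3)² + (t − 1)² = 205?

From the line, t = (−221 − 11s)/17. Substituting:
410s² + 6970s = 0  ⟹  s² + 17s = 0
s = 0 or s = −17, giving (0, −13) and (−17, −2).

(−17, −2) and (0, −13)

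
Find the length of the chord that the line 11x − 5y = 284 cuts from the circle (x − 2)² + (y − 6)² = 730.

Substitute y = (−284 + 11x)/5:
146x² − 7008x + 80446 = 0  ⟹  x² − 48x + 551 = 0
x = 29 or x = 19, giving (29, 7) and (19, −15).
Chord length = distance between (29, 7) and (19, −15) = √584 = 2√146.

2√146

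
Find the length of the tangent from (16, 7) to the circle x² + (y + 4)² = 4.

With centre O = (0, −4), |OP|² = 377 and r² = 4.
The tangent meets the radius at right angles, so tangent² = |PO|² − r² = 377 − 4 = 373.

√373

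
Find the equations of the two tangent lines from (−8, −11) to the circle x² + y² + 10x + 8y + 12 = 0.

2x − 5y = 39 and 5x + 2y = −62

Write the tangent as mx − y + (−11 − m·(−8)) = 0 and set its distance from the centre to √29:
[m·(3) − (7)]² = 29(m² + 1)
10m² + 21m − 10 = 0, so m = 2/5 or m = −5/2.
Through (−8, −11) these give 2x − 5y = 39 and 5x + 2y = −62.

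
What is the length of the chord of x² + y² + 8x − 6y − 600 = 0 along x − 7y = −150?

25√2

Express y = (150 + x)/7 and substitute into the circle:
50x² + 650x − 13200 = 0  ⟹  x² + 13x − 264 = 0
x = 11 or x = −24, giving (11, 23) and (−24, 18).
Chord length = distance between (11, 23) and (−24, 18) = √1250 = 25√2.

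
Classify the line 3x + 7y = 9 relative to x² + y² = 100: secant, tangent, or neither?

secant

Centre (0, 0), r² = 100. Distance² from centre to line = (−9)²/58 = 81/58.
Since d² < r², the line cuts the circle twice.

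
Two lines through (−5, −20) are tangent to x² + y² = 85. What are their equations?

A line y − (−20) = m(x − (−5)) is tangent when its distance from (0, 0) is √85:
(5m − (20))² = 85(m² + 1)
12m² + 40m − 63 = 0, so m = 7/6 or m = −9/2.
Through (−5, −20) these give 7x − 6y = 85 and 9x + 2y = −85.

7x − 6y = 85 and 9x + 2y = −85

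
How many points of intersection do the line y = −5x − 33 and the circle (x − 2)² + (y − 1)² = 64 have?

d² = (5·2 + 1·1 − (−33))²/26 = 968/13; r² = 64.
Since d² > r², the line lies outside the circle.

0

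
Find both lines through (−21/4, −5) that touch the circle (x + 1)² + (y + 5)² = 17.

Let a tangent through (−21/4, −5) have slope m. Its distance from (−1, −5) must equal √17:
[m·(17/4) − (0)]² = 17(m² + 1)
m² − 16 = 0, so m = −4 or m = 4.
With m = −4: 4x + y = −26. With m = 4: 4x − y = −16.

4x + y = −26 and 4x − y = −16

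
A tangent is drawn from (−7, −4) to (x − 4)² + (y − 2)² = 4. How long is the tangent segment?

3√17

With centre O = (4, 2), |OP|² = 157 and r² = 4.
Power of the point: PT² = |PO|² − r² = 153, so PT = 3√17.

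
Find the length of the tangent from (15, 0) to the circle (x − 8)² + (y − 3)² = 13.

The centre is (8, 3) and r = √13. The square of the distance from P to the centre is 49 + 9 = 58.
The tangent meets the radius at right angles, so tangent² = |PO|² − r² = 58 − 13 = 45.

3√5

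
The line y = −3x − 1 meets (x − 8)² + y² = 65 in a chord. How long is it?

√10

From the line, y = −3x − 1. Substituting:
10x² − 10x = 0  ⟹  x² − x = 0
x = 1 or x = 0, giving (1, −4) and (0, −1).
|(1, −4) − (0, −1)| = √((1)² + (−3)²) = √10.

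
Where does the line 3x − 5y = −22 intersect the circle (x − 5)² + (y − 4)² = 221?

(−9, −1) and (16, 14)

From the line, y = (22 + 3x)/5. Substituting:
34x² − 238x − 4896 = 0  ⟹  x² − 7x − 144 = 0
x = 16 or x = −9, giving (16, 14) and (−9, −1).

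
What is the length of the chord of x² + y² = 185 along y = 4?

Centre (0, 0), r² = 185. Perpendicular distance d from centre to line = |−4| / √1 = 4.
Chord = 2√(r² − d²) = 2·√(169) = 26.

26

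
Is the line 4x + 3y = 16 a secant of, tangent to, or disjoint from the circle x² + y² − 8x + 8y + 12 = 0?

secant

Substituting the line into the circle gives 25x² − 296x + 748 = 0.
Δ = 87616 − 74800 = 12816.
Two real roots: the line is a secant.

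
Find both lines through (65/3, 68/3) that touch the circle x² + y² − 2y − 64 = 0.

7x − 4y = 61 and 4x − 7y = −72

Let a tangent through (65/3, 68/3) have slope m. Its distance from (0, 1) must equal √65:
(−65/3m − (−65/3))² = 65(m² + 1)
28m² − 65m + 28 = 0, so m = 7/4 or m = 4/7.
With m = 7/4: 7x − 4y = 61. With m = 4/7: 4x − 7y = −72.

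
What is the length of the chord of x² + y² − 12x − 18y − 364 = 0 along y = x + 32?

Express y = x + 32 and substitute into the circle:
2x² + 34x + 84 = 0  ⟹  x² + 17x + 42 = 0
x = −3 or x = −14, giving (−3, 29) and (−14, 18).
|(−3, 29) − (−14, 18)| = √((11)² + (11)²) = 11√2.

11√2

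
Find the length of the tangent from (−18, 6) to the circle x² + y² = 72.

12√2

The centre is (0, 0) and r = 6√2. The square of the distance from P to the centre is 324 + 36 = 360.
By the tangent–radius right angle, tangent length = √(|PO|² − r²) = √288 = 12√2.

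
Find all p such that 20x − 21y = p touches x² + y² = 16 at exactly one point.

p = −116 or p = 116

The line touches the circle iff its distance from (0, 0) is 4:
|20·0 − 21·0 − p| / √841 = 4
|p| = 4·29, so p = 116 or p = −116.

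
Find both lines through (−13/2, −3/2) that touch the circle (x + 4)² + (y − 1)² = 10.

A line y − (−3/2) = m(x − (−13/2)) is tangent when its distance from (−4, 1) is √10:
(5/2m − (5/2))² = 10(m² + 1)
3m² + 10m + 3 = 0, so m = −1/3 or m = −3.
With m = −1/3: x + 3y = −11. With m = −3: 3x + y = −21.

x + 3y = −11 and 3x + y = −21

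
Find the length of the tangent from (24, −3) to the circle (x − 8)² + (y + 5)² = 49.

√211

With centre O = (8, −5), |OP|² = 260 and r² = 49.
The tangent meets the radius at right angles, so tangent² = |PO|² − r² = 260 − 49 = 211.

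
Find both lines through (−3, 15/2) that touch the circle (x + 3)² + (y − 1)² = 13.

3x − 2y = −24 and 3x + 2y = 6

Write the tangent as mx − y + (15/2 − m·(−3)) = 0 and set its distance from the centre to √13:
(0m − (−13/2))² = 13(m² + 1)
4m² − 9 = 0, so m = 3/2 or m = −3/2.
With m = 3/2: 3x − 2y = −24. With m = −3/2: 3x + 2y = 6.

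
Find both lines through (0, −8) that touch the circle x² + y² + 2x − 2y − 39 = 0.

5x − 4y = 32 and 4x + 5y = −40

Write the tangent as mx − y + (−8 − m·(0)) = 0 and set its distance from the centre to √41:
[m·(−1) − (9)]² = 41(m² + 1)
20m² − 9m − 20 = 0, so m = 5/4 or m = −4/5.
With m = 5/4: 5x − 4y = 32. With m = −4/5: 4x + 5y = −40.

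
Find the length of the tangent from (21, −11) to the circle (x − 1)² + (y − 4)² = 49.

24

Centre (1, 4), r² = 49. |PO|² = (20)² + (−15)² = 625.
By the tangent–radius right angle, tangent length = √(|PO|² − r²) = √576 = 24.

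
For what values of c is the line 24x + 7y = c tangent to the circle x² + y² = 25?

For a tangent, require d(centre, line) = r = 5.
|24·0 + 7·0 − c| / √625 = 5
|c| = 5·25, so c = 125 or c = −125.

c = −125 or c = 125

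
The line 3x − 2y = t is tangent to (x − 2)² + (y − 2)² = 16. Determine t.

Tangency holds when the distance from the centre (2, 2) to the line equals the radius 4:
|3·2 − 2·2 − t| / √13 = 4
|t − (2)| = 4√13.

t = 2 ± 4√13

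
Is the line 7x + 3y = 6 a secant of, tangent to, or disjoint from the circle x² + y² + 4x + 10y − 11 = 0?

d² = (7·(−2) + 3·(−5) − (6))²/58 = 1225/58; r² = 40.
Since d² < r², the line cuts the circle twice.

secant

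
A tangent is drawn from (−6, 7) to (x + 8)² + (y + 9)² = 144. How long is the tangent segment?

2√29

Centre (−8, −9), r² = 144. |PO|² = (2)² + (16)² = 260.
The tangent meets the radius at right angles, so tangent² = |PO|² − r² = 260 − 144 = 116.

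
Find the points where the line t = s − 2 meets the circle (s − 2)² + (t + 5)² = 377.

(−14, −16) and (13, 11)

Express t = s − 2 and substitute into the circle:
2s² + 2s − 364 = 0  ⟹  s² + s − 182 = 0
s = 13 or s = −14, giving (13, 11) and (−14, −16).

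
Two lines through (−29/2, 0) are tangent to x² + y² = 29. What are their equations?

2x − 5y = −29 and 2x + 5y = −29

A line y − (0) = m(x − (−29/2)) is tangent when its distance from (0, 0) is √29:
(29/2m − (0))² = 29(m² + 1)
25m² − 4 = 0, so m = 2/5 or m = −2/5.
Through (−29/2, 0) these give 2x − 5y = −29 and 2x + 5y = −29.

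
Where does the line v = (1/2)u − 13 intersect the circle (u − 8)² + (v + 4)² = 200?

From the line, v = (−26 + u)/2. Substituting:
5u² − 100u − 220 = 0  ⟹  u² − 20u − 44 = 0
u = 22 or u = −2, giving (22, −2) and (−2, −14).

(−2, −14) and (22, −2)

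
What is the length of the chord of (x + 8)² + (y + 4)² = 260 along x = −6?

32

The line gives x = −6. Substituting into the circle:
y² + 8y − 240 = 0
y = 12 or y = −20, giving (−6, 12) and (−6, −20).
Chord length = distance between (−6, 12) and (−6, −20) = √1024 = 32.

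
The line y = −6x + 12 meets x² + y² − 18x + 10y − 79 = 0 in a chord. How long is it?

4√37

From the line, y = −6x + 12. Substituting:
37x² − 222x + 185 = 0  ⟹  x² − 6x + 5 = 0
x = 5 or x = 1, giving (5, −18) and (1, 6).
Chord length = distance between (5, −18) and (1, 6) = √592 = 4√37.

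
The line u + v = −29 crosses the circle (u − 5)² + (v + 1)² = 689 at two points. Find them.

From the line, v = −u − 29. Substituting:
2u² + 46u + 120 = 0  ⟹  u² + 23u + 60 = 0
u = −3 or u = −20, giving (−3, −26) and (−20, −9).

(−20, −9) and (−3, −26)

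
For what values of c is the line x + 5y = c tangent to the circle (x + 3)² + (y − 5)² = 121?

c = 22 ± 11√26

Tangency holds when the distance from the centre (−3, 5) to the line equals the radius 11:
|1·(−3) + 5·5 − c| / √26 = 11
|c − (22)| = 11√26.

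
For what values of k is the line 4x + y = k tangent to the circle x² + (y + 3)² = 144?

k = −3 ± 12√17

The line touches the circle iff its distance from (0, −3) is 12:
|4·0 + 1·(−3) − k| / √17 = 12
|k − (−3)| = 12√17.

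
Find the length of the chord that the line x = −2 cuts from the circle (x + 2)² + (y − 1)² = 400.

40

The line gives x = −2. Substituting into the circle:
y² − 2y − 399 = 0
y = 21 or y = −19, giving (−2, 21) and (−2, −19).
|(−2, 21) − (−2, −19)| = √((0)² + (40)²) = 40.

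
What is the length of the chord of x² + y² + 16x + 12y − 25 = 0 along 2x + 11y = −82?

10√5

The distance from (−8, −6) to the line is 0/√125, and r² = 125.
Half the chord is √(r² − d²) = √(125), so the full chord is 10√5.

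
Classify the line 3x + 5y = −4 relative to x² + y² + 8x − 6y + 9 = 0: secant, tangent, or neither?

Centre (−4, 3), r² = 16. Distance² from centre to line = (7)²/34 = 49/34.
Since d² < r², the line cuts the circle twice.

secant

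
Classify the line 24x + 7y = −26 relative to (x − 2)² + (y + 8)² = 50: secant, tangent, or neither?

d² = (24·2 + 7·(−8) − (−26))²/625 = 324/625; r² = 50.
Since d² < r², the line cuts the circle twice.

secant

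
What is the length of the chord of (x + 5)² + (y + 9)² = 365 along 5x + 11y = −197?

3√146

Express y = (−197 − 5x)/11 and substitute into the circle:
146x² + 2190x − 31536 = 0  ⟹  x² + 15x − 216 = 0
x = 9 or x = −24, giving (9, −22) and (−24, −7).
|(9, −22) − (−24, −7)| = √((33)² + (−15)²) = 3√146.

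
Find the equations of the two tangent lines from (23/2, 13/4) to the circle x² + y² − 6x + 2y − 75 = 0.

Let a tangent through (23/2, 13/4) have slope m. Its distance from (3, −1) must equal √85:
(−17/2m − (−17/4))² = 85(m² + 1)
12m² + 68m + 63 = 0, so m = −9/2 or m = −7/6.
Through (23/2, 13/4) these give 9x + 2y = 110 and 7x + 6y = 100.

9x + 2y = 110 and 7x + 6y = 100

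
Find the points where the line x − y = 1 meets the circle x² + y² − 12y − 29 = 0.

(−1, −2) and (8, 7)

Substitute y = x − 1:
2x² − 14x − 16 = 0  ⟹  x² − 7x − 8 = 0
x = 8 or x = −1, giving (8, 7) and (−1, −2).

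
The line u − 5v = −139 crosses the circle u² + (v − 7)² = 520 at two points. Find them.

(−14, 25) and (6, 29)

Substitute v = (139 + u)/5:
26u² + 208u − 2184 = 0  ⟹  u² + 8u − 84 = 0
u = 6 or u = −14, giving (6, 29) and (−14, 25).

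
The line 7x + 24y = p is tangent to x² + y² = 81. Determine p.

For a tangent, require d(centre, line) = r = 9.
|7·0 + 24·0 − p| / √625 = 9
|p| = 9·25, so p = 225 or p = −225.

p = −225 or p = 225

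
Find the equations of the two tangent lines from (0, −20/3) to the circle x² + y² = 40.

Write the tangent as mx − y + (−20/3 − m·(0)) = 0 and set its distance from the centre to 2√10:
(0m − (20/3))² = 40(m² + 1)
9m² − 1 = 0, so m = −1/3 or m = 1/3.
Through (0, −20/3) these give x + 3y = −20 and x − 3y = 20.

x + 3y = −20 and x − 3y = 20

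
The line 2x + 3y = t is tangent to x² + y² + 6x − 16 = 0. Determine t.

t = −6 ± 5√13

Tangency holds when the distance from the centre (−3, 0) to the line equals the radius 5:
|2·(−3) + 3·0 − t| / √13 = 5
|t − (−6)| = 5√13.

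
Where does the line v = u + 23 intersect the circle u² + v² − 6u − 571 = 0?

Substitute v = u + 23:
2u² + 40u − 42 = 0  ⟹  u² + 20u − 21 = 0
u = 1 or u = −21, giving (1, 24) and (−21, 2).

(−21, 2) and (1, 24)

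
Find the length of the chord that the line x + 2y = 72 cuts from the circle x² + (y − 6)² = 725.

From the line, y = (72 − x)/2. Substituting:
5x² − 120x + 700 = 0  ⟹  x² − 24x + 140 = 0
x = 14 or x = 10, giving (14, 29) and (10, 31).
|(14, 29) − (10, 31)| = √((4)² + (−2)²) = 2√5.

2√5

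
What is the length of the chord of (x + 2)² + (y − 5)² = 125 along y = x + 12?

Express y = x + 12 and substitute into the circle:
2x² + 18x − 72 = 0  ⟹  x² + 9x − 36 = 0
x = 3 or x = −12, giving (3, 15) and (−12, 0).
Chord length = distance between (3, 15) and (−12, 0) = √450 = 15√2.

15√2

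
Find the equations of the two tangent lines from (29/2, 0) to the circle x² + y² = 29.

2x − 5y = 29 and 2x + 5y = 29

Let a tangent through (29/2, 0) have slope m. Its distance from (0, 0) must equal √29:
(−29/2m − (0))² = 29(m² + 1)
25m² − 4 = 0, so m = 2/5 or m = −2/5.
Through (29/2, 0) these give 2x − 5y = 29 and 2x + 5y = 29.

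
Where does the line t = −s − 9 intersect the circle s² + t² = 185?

(−13, 4) and (4, −13)

Express t = −s − 9 and substitute into the circle:
2s² + 18s − 104 = 0  ⟹  s² + 9s − 52 = 0
s = 4 or s = −13, giving (4, −13) and (−13, 4).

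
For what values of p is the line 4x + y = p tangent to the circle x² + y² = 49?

p = ±7√17

The line touches the circle iff its distance from (0, 0) is 7:
|4·0 + 1·0 − p| / √17 = 7
|p| = 7√17.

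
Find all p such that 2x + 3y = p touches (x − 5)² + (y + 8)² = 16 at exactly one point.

p = −14 ± 4√13

Tangency holds when the distance from the centre (5, −8) to the line equals the radius 4:
|2·5 + 3·(−8) − p| / √13 = 4
|p − (−14)| = 4√13.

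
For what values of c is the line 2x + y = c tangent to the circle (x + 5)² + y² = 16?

The line touches the circle iff its distance from (−5, 0) is 4:
|2·(−5) + 1·0 − c| / √5 = 4
|c − (−10)| = 4√5.

c = −10 ± 4√5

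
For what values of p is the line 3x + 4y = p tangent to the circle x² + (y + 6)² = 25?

For a tangent, require d(centre, line) = r = 5.
|3·0 + 4·(−6) − p| / √25 = 5
|p − (−24)| = 5·5, so p = 1 or p = −49.

p = −49 or p = 1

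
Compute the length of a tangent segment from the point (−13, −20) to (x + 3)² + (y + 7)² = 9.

2√65

The centre is (−3, −7) and r = 3. The square of the distance from P to the centre is 100 + 169 = 269.
The tangent meets the radius at right angles, so tangent² = |PO|² − r² = 269 − 9 = 260.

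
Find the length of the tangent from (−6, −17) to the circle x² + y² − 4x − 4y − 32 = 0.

With centre O = (2, 2), |OP|² = 425 and r² = 40.
By the tangent–radius right angle, tangent length = √(|PO|² − r²) = √385.

√385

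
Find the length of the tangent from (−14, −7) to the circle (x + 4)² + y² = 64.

With centre O = (−4, 0), |OP|² = 149 and r² = 64.
By the tangent–radius right angle, tangent length = √(|PO|² − r²) = √85.

√85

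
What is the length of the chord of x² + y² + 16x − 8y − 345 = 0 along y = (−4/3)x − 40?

Express y = (−120 − 4x)/3 and substitute into the circle:
25x² + 1200x + 14175 = 0  ⟹  x² + 48x + 567 = 0
x = −21 or x = −27, giving (−21, −12) and (−27, −4).
Chord length = distance between (−21, −12) and (−27, −4) = √100 = 10.

10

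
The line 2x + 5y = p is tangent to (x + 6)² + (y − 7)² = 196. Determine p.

The line touches the circle iff its distance from (−6, 7) is 14:
|2·(−6) + 5·7 − p| / √29 = 14
|p − (23)| = 14√29.

p = 23 ± 14√29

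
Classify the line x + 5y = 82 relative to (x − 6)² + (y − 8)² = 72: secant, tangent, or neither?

Substituting the line into the circle gives 26x² − 384x + 864 = 0.
Discriminant = (−384)² − 4·26·(864) = 57600 > 0.
Two real roots: the line is a secant.

secant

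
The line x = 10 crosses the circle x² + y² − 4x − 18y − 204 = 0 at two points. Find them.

(10, −6) and (10, 24)

The line gives x = 10. Substituting into the circle:
y² − 18y − 144 = 0
y = 24 or y = −6, giving (10, 24) and (10, −6).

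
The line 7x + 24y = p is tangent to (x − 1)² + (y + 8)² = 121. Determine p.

For a tangent, require d(centre, line) = r = 11.
|7·1 + 24·(−8) − p| / √625 = 11
|p − (−185)| = 11·25, so p = 90 or p = −460.

p = −460 or p = 90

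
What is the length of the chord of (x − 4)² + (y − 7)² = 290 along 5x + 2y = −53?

The distance from (4, 7) to the line is 87/√29, and r² = 290.
Chord = 2√(r² − d²) = 2·√(29) = 2√29.

2√29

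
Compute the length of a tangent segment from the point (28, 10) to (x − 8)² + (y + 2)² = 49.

3√55

Centre (8, −2), r² = 49. |PO|² = (20)² + (12)² = 544.
Power of the point: PT² = |PO|² − r² = 495, so PT = 3√55.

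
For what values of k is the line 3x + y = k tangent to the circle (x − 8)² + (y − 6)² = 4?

k = 30 ± 2√10

The line touches the circle iff its distance from (8, 6) is 2:
|3·8 + 1·6 − k| / √10 = 2
|k − (30)| = 2√10.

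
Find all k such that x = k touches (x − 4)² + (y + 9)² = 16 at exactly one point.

k = 0 or k = 8

For a tangent, require d(centre, line) = r = 4.
|1·4 + 0·(−9) − k| / √1 = 4
|k − (4)| = 4, so k = 8 or k = 0.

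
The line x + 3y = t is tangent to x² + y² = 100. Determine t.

t = ±10√10

For a tangent, require d(centre, line) = r = 10.
|1·0 + 3·0 − t| / √10 = 10
|t| = 10√10.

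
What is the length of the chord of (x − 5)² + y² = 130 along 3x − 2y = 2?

6√13

From the line, y = (−2 + 3x)/2. Substituting:
13x² − 52x − 416 = 0  ⟹  x² − 4x − 32 = 0
x = 8 or x = −4, giving (8, 11) and (−4, −7).
Chord length = distance between (8, 11) and (−4, −7) = √468 = 6√13.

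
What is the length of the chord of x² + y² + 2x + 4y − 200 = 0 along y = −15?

Substitute y = −15:
x² + 2x − 35 = 0
x = 5 or x = −7, giving (5, −15) and (−7, −15).
|(5, −15) − (−7, −15)| = √((12)² + (0)²) = 12.

12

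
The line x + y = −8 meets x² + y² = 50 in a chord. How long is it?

6√2

Centre (0, 0), r² = 50. Perpendicular distance d from centre to line = |8| / √2 = 8/√2.
Half the chord is √(r² − d²) = √(18), so the full chord is 6√2.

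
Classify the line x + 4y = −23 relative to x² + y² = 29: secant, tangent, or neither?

neither

Substituting the line into the circle gives 17x² + 46x + 65 = 0.
Discriminant = (46)² − 4·17·(65) = −2304 < 0.
No real roots: the line does not meet the circle.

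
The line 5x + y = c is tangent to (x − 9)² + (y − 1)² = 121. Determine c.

c = 46 ± 11√26

Tangency holds when the distance from the centre (9, 1) to the line equals the radius 11:
|5·9 + 1·1 − c| / √26 = 11
|c − (46)| = 11√26.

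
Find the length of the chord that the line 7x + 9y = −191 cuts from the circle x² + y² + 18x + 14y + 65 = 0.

Substitute y = (−191 − 7x)/9:
130x² + 3250x + 17680 = 0  ⟹  x² + 25x + 136 = 0
x = −8 or x = −17, giving (−8, −15) and (−17, −8).
|(−8, −15) − (−17, −8)| = √((9)² + (−7)²) = √130.

√130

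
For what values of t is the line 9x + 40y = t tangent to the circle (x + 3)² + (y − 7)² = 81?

t = −116 or t = 622

The line touches the circle iff its distance from (−3, 7) is 9:
|9·(−3) + 40·7 − t| / √1681 = 9
|t − (253)| = 9·41, so t = 622 or t = −116.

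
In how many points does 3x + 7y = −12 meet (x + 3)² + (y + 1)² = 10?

Substituting the line into the circle gives 58x² + 324x − 24 = 0.
Δ = 104976 − (−5568) = 110544.
Two real roots: the line is a secant.

2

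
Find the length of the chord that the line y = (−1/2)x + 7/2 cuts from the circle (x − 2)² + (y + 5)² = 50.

Substitute y = (7 − x)/2:
5x² − 50x + 105 = 0  ⟹  x² − 10x + 21 = 0
x = 7 or x = 3, giving (7, 0) and (3, 2).
|(7, 0) − (3, 2)| = √((4)² + (−2)²) = 2√5.

2√5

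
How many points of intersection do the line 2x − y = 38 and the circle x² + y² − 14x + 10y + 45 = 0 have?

d² = (2·7 − 1·(−5) − (38))²/5 = 361/5; r² = 29.
Since d² > r², the line lies outside the circle.

0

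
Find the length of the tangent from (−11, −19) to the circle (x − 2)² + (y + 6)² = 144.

Centre (2, −6), r² = 144. |PO|² = (−13)² + (−13)² = 338.
Power of the point: PT² = |PO|² − r² = 194, so PT = √194.

√194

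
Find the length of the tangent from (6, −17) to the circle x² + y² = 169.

The centre is (0, 0) and r = 13. The square of the distance from P to the centre is 36 + 289 = 325.
The tangent meets the radius at right angles, so tangent² = |PO|² − r² = 325 − 169 = 156.

2√39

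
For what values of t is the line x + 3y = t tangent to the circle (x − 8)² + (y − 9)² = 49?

Tangency holds when the distance from the centre (8, 9) to the line equals the radius 7:
|1·8 + 3·9 − t| / √10 = 7
|t − (35)| = 7√10.

t = 35 ± 7√10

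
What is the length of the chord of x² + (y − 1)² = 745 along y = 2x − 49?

14√5

From the line, y = 2x − 49. Substituting:
5x² − 200x + 1755 = 0  ⟹  x² − 40x + 351 = 0
x = 27 or x = 13, giving (27, 5) and (13, −23).
Chord length = distance between (27, 5) and (13, −23) = √980 = 14√5.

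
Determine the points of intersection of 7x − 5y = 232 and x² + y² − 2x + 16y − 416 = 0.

(16, −24) and (21, −17)

From the line, y = (−232 + 7x)/5. Substituting:
74x² − 2738x + 24864 = 0  ⟹  x² − 37x + 336 = 0
x = 21 or x = 16, giving (21, −17) and (16, −24).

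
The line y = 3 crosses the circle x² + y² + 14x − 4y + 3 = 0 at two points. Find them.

From the line, y = 3. Substituting:
x² + 14x = 0
x = 0 or x = −14, giving (0, 3) and (−14, 3).

(−14, 3) and (0, 3)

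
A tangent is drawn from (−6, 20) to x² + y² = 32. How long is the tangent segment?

The centre is (0, 0) and r = 4√2. The square of the distance from P to the centre is 36 + 400 = 436.
The tangent meets the radius at right angles, so tangent² = |PO|² − r² = 436 − 32 = 404.

2√101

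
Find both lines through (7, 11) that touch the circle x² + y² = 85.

2x − 9y = −85 and 9x + 2y = 85

Let a tangent through (7, 11) have slope m. Its distance from (0, 0) must equal √85:
(−7m − (−11))² = 85(m² + 1)
18m² + 77m − 18 = 0, so m = 2/9 or m = −9/2.
Through (7, 11) these give 2x − 9y = −85 and 9x + 2y = 85.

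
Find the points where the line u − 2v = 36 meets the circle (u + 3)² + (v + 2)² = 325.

Substitute v = (−36 + u)/2:
5u² − 40u − 240 = 0  ⟹  u² − 8u − 48 = 0
u = 12 or u = −4, giving (12, −12) and (−4, −20).

(−4, −20) and (12, −12)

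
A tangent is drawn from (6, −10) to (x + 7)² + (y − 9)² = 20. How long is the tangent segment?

With centre O = (−7, 9), |OP|² = 530 and r² = 20.
By the tangent–radius right angle, tangent length = √(|PO|² − r²) = √510.

√510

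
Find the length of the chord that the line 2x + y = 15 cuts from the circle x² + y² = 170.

Express y = −2x + 15 and substitute into the circle:
5x² − 60x + 55 = 0  ⟹  x² − 12x + 11 = 0
x = 11 or x = 1, giving (11, −7) and (1, 13).
|(11, −7) − (1, 13)| = √((10)² + (−20)²) = 10√5.

10√5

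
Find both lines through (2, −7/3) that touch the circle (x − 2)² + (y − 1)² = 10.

x − 3y = 9 and x + 3y = −5

Let a tangent through (2, −7/3) have slope m. Its distance from (2, 1) must equal √10:
(0m − (10/3))² = 10(m² + 1)
9m² − 1 = 0, so m = 1/3 or m = −1/3.
With m = 1/3: x − 3y = 9. With m = −1/3: x + 3y = −5.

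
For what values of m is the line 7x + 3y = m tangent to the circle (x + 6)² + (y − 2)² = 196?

Tangency holds when the distance from the centre (−6, 2) to the line equals the radius 14:
|7·(−6) + 3·2 − m| / √58 = 14
|m − (−36)| = 14√58.

m = −36 ± 14√58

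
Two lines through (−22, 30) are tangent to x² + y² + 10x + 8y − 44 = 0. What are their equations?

7x + 6y = 26 and 9x + 2y = −138

Let a tangent through (−22, 30) have slope m. Its distance from (−5, −4) must equal √85:
[m·(17) − (−34)]² = 85(m² + 1)
12m² + 68m + 63 = 0, so m = −7/6 or m = −9/2.
With m = −7/6: 7x + 6y = 26. With m = −9/2: 9x + 2y = −138.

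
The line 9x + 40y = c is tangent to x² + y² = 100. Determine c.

c = −410 or c = 410

The line touches the circle iff its distance from (0, 0) is 10:
|9·0 + 40·0 − c| / √1681 = 10
|c| = 10·41, so c = 410 or c = −410.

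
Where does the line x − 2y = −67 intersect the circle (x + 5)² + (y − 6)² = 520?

(−19, 24) and (−11, 28)

Express y = (67 + x)/2 and substitute into the circle:
5x² + 150x + 1045 = 0  ⟹  x² + 30x + 209 = 0
x = −11 or x = −19, giving (−11, 28) and (−19, 24).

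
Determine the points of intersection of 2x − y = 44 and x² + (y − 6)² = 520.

(18, −8) and (22, 0)

From the line, y = 2x − 44. Substituting:
5x² − 200x + 1980 = 0  ⟹  x² − 40x + 396 = 0
x = 22 or x = 18, giving (22, 0) and (18, −8).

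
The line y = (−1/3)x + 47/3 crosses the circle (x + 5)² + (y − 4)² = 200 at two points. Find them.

From the line, y = (47 − x)/3. Substituting:
10x² + 20x − 350 = 0  ⟹  x² + 2x − 35 = 0
x = 5 or x = −7, giving (5, 14) and (−7, 18).

(−7, 18) and (5, 14)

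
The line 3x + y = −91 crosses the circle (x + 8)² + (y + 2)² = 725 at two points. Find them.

(−33, 8) and (−22, −25)

Express y = −3x − 91 and substitute into the circle:
10x² + 550x + 7260 = 0  ⟹  x² + 55x + 726 = 0
x = −22 or x = −33, giving (−22, −25) and (−33, 8).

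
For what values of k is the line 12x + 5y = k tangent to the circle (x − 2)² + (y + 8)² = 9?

The line touches the circle iff its distance from (2, −8) is 3:
|12·2 + 5·(−8) − k| / √169 = 3
|k − (−16)| = 3·13, so k = 23 or k = −55.

k = −55 or k = 23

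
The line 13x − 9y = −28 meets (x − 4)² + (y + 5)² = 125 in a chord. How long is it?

5√10

The distance from (4, −5) to the line is 125/√250, and r² = 125.
Half the chord is √(r² − d²) = √(125/2), so the full chord is 5√10.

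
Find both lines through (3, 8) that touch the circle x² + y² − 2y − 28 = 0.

5x + 2y = 31 and 2x − 5y = −34

Let a tangent through (3, 8) have slope m. Its distance from (0, 1) must equal √29:
[m·(−3) − (−7)]² = 29(m² + 1)
10m² + 21m − 10 = 0, so m = −5/2 or m = 2/5.
With m = −5/2: 5x + 2y = 31. With m = 2/5: 2x − 5y = −34.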